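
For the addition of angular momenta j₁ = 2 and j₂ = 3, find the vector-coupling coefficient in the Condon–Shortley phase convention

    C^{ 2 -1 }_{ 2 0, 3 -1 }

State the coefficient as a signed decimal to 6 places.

-0.377964  (= −√(1/7))

√[5·3!1!3!/8! · 2!2!2!4!1!3!] = √(36/7)
  +(−1)^1/∏(1,2,1,1,0,2)! = -1/4  (running -1/4)
  +(−1)^2/∏(2,1,0,0,1,3)! = 1/12  (running -1/6)
⟨..|..⟩ = √(36/7)·(-1/6) = -0.377964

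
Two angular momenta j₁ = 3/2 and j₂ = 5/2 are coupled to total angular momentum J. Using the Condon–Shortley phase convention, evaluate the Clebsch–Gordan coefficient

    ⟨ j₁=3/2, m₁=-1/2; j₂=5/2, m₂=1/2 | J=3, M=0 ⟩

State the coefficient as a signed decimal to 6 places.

−√(1/5) = -0.447214

j₁+j₂−J=1  J+j₁−j₂=2  J−j₁+j₂=4  j₁+j₂+J+1=8
(j₁±m₁, j₂±m₂, J±M) = (1,2,3,2,3,3)
P² = 36/5
sum k=0..1:
  [0] +1/12 = 1/12
  [1] −1/4 = -1/4
S = -1/6
C² = P²·S² = 1/5 ; C = -0.447214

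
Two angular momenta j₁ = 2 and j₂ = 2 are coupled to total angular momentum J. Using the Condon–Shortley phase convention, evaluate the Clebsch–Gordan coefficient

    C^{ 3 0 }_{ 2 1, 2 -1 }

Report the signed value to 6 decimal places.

+√(2/5) = +0.632456

√[7·1!3!3!/8! · 3!1!1!3!3!3!] = √(81/10)
  +(−1)^0/∏(0,1,1,1,2,2)! = 1/4  (running 1/4)
  +(−1)^1/∏(1,0,0,0,3,3)! = -1/36  (running 2/9)
⟨..|..⟩ = √(81/10)·(2/9) = +0.632456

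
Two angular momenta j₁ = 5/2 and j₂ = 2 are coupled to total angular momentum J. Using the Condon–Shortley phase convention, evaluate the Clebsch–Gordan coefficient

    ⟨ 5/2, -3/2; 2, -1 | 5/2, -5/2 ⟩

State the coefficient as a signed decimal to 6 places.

√[6·2!3!2!/8! · 1!4!1!3!0!5!] = √(432/7)
  +(−1)^1/∏(1,1,3,0,0,2)! = -1/12  (running -1/12)
⟨..|..⟩ = √(432/7)·(-1/12) = -0.654654

−√(3/7) ≈ -0.654654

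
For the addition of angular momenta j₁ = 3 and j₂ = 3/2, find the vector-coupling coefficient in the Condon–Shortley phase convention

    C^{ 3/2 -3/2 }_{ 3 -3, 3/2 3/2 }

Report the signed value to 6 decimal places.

-0.755929  (= −√(4/7))

√[4·3!3!0!/7! · 0!6!3!0!0!3!] = √(5184/7)
  +(−1)^3/∏(3,0,3,0,0,0)! = -1/36  (running -1/36)
⟨..|..⟩ = √(5184/7)·(-1/36) = -0.755929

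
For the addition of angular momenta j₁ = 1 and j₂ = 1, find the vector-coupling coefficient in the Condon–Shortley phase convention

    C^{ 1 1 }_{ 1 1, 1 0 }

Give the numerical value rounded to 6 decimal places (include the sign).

+√(1/2) ≈ +0.707107

√[3·1!1!1!/4! · 2!0!1!1!2!0!] = √(1/2)
  +(−1)^0/∏(0,1,0,1,1,0)! = 1  (running 1)
⟨..|..⟩ = √(1/2)·(1) = +0.707107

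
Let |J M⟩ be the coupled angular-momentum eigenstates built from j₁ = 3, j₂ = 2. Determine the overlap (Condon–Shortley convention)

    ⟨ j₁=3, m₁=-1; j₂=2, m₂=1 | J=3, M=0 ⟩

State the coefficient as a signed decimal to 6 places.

√[7·2!4!2!/9! · 2!4!3!1!3!3!] = √(96/5)
  +(−1)^1/∏(1,1,3,2,1,0)! = -1/12  (running -1/12)
  +(−1)^2/∏(2,0,2,1,2,1)! = 1/8  (running 1/24)
⟨..|..⟩ = √(96/5)·(1/24) = +0.182574

+0.182574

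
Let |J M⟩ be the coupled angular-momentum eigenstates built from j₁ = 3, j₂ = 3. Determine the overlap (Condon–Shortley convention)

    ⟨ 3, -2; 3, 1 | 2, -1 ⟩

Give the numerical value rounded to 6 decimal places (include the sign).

j₁+j₂−J=4  J+j₁−j₂=2  J−j₁+j₂=2  j₁+j₂+J+1=9
(j₁±m₁, j₂±m₂, J±M) = (1,5,4,2,1,3)
P² = 320/7
sum k=3..4:
  [3] −1/12 = -1/12
  [4] +1/48 = 1/48
S = -1/16
C² = P²·S² = 5/28 ; C = -0.422577

−√(5/28) ≈ -0.422577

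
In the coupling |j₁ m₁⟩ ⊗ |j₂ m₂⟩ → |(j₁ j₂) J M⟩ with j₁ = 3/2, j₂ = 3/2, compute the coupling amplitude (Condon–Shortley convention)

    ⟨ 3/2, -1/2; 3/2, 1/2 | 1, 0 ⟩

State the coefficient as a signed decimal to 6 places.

−√(1/20) ≈ -0.223607

triangle: 2!·1!·1!/5! = 2/120
(j±m)!: 1!·2!·2!·1!·1!·1! = 4
prefactor² = (2J+1)·Δ·N² = 1/5
  k=1: −1/(1!·1!·1!·1!·0!·0!) = -1
  k=2: +1/(2!·0!·0!·0!·1!·1!) = 1/2
Σ = -1/2  ⇒  CG² = 1/5·(-1/2)² = 1/20
CG = −√(1/20) = -0.223607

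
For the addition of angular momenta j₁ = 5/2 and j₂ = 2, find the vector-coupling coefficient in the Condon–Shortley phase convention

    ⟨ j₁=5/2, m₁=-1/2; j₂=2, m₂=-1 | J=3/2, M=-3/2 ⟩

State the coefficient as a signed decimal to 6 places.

√[4·3!2!1!/7! · 2!3!1!3!0!3!] = √(144/35)
  +(−1)^1/∏(1,2,2,0,0,1)! = -1/4  (running -1/4)
⟨..|..⟩ = √(144/35)·(-1/4) = -0.507093

−√(9/35) = -0.507093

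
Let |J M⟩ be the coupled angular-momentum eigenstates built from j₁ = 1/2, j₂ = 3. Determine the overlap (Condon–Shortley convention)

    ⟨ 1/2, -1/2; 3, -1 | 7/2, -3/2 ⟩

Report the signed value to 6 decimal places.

j₁+j₂−J=0  J+j₁−j₂=1  J−j₁+j₂=6  j₁+j₂+J+1=8
(j₁±m₁, j₂±m₂, J±M) = (0,1,2,4,2,5)
P² = 11520/7
sum k=0..0:
  [0] +1/48 = 1/48
S = 1/48
C² = P²·S² = 5/7 ; C = +0.845154

+√(5/7) ≈ +0.845154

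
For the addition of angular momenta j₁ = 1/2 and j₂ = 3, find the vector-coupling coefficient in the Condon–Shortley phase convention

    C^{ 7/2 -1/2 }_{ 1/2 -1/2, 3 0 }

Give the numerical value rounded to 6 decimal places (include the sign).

+0.755929  (= +√(4/7))

√[8·0!1!6!/8! · 0!1!3!3!3!4!] = √(5184/7)
  +(−1)^0/∏(0,0,1,3,0,3)! = 1/36  (running 1/36)
⟨..|..⟩ = √(5184/7)·(1/36) = +0.755929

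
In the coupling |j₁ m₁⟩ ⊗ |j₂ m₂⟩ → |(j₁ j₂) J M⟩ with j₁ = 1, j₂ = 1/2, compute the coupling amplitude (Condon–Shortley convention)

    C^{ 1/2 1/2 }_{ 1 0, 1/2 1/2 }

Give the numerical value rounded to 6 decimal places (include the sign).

√[2·1!1!0!/3! · 1!1!1!0!1!0!] = √(1/3)
  +(−1)^1/∏(1,0,0,0,1,0)! = -1  (running -1)
⟨..|..⟩ = √(1/3)·(-1) = -0.577350

-0.577350  (= −√(1/3))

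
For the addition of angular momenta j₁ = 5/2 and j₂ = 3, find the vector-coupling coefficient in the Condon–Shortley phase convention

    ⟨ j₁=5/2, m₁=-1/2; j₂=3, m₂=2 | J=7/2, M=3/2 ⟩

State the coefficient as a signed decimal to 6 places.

√[8·2!3!4!/10! · 2!3!5!1!5!2!] = √(1536/7)
  +(−1)^1/∏(1,1,2,4,1,0)! = -1/48  (running -1/48)
  +(−1)^2/∏(2,0,1,3,2,1)! = 1/24  (running 1/48)
⟨..|..⟩ = √(1536/7)·(1/48) = +0.308607

+√(2/21) ≈ +0.308607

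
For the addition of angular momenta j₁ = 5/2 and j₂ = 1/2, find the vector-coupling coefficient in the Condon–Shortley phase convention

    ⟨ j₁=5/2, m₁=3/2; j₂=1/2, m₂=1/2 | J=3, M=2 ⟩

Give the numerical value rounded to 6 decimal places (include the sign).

triangle: 0!·5!·1!/7! = 120/5040
(j±m)!: 4!·1!·1!·0!·5!·1! = 2880
prefactor² = (2J+1)·Δ·N² = 480
  k=0: +1/(0!·0!·1!·1!·4!·0!) = 1/24
Σ = 1/24  ⇒  CG² = 480·1/24² = 5/6
CG = +√(5/6) = +0.912871

+0.912871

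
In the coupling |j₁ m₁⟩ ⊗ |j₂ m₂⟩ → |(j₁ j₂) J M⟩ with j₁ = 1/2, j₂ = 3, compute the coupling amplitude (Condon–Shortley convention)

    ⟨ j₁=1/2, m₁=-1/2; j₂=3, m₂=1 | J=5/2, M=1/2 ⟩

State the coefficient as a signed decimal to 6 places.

√[6·1!0!5!/7! · 0!1!4!2!3!2!] = √(576/7)
  +(−1)^1/∏(1,0,0,3,0,2)! = -1/12  (running -1/12)
⟨..|..⟩ = √(576/7)·(-1/12) = -0.755929

-0.755929  (= −√(4/7))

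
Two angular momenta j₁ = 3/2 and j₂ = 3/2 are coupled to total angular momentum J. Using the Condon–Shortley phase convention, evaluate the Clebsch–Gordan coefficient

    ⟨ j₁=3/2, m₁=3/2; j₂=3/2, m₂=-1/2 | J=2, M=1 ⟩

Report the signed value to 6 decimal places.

+√(1/2) = +0.707107

j₁+j₂−J=1  J+j₁−j₂=2  J−j₁+j₂=2  j₁+j₂+J+1=6
(j₁±m₁, j₂±m₂, J±M) = (3,0,1,2,3,1)
P² = 2
sum k=0..0:
  [0] +1/2 = 1/2
S = 1/2
C² = P²·S² = 1/2 ; C = +0.707107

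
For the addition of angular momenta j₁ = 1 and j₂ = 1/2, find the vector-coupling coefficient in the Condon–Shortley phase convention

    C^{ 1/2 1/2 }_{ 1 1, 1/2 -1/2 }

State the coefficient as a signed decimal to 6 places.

j₁+j₂−J=1  J+j₁−j₂=1  J−j₁+j₂=0  j₁+j₂+J+1=3
(j₁±m₁, j₂±m₂, J±M) = (2,0,0,1,1,0)
P² = 2/3
sum k=0..0:
  [0] +1/1 = 1
S = 1
C² = P²·S² = 2/3 ; C = +0.816497

+0.816497  (= +√(2/3))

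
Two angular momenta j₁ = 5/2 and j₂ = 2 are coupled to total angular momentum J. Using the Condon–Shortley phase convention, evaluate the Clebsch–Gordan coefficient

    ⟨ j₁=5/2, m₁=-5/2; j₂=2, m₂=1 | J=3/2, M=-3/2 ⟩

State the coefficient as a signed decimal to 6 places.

triangle: 3!*2!*1!/7! = 12/5040
(j±m)!: 0!*5!*3!*1!*0!*3! = 4320
prefactor² = (2J+1)*Δ*N² = 288/7
  k=3: −1/(3!*0!*2!*0!*0!*1!) = -1/12
Σ = -1/12  ⇒  CG² = 288/7*(-1/12)² = 2/7
CG = −√(2/7) = -0.534522

-0.534522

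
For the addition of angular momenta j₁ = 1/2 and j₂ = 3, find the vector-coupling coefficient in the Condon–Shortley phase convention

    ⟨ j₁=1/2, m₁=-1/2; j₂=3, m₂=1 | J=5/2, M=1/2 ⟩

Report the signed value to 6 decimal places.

-0.755929

√[6·1!0!5!/7! · 0!1!4!2!3!2!] = √(576/7)
  +(−1)^1/∏(1,0,0,3,0,2)! = -1/12  (running -1/12)
⟨..|..⟩ = √(576/7)·(-1/12) = -0.755929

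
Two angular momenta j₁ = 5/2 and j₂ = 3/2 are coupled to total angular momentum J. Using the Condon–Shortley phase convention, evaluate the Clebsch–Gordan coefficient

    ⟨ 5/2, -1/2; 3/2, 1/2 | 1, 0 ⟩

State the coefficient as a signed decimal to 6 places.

+0.547723  (= +√(3/10))

j₁+j₂−J=3  J+j₁−j₂=2  J−j₁+j₂=0  j₁+j₂+J+1=6
(j₁±m₁, j₂±m₂, J±M) = (2,3,2,1,1,1)
P² = 6/5
sum k=2..2:
  [2] +1/2 = 1/2
S = 1/2
C² = P²·S² = 3/10 ; C = +0.547723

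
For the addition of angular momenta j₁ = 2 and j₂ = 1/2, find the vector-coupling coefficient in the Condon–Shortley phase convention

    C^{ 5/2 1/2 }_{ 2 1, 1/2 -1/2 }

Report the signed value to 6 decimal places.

+√(2/5) = +0.632456

j₁+j₂−J=0  J+j₁−j₂=4  J−j₁+j₂=1  j₁+j₂+J+1=6
(j₁±m₁, j₂±m₂, J±M) = (3,1,0,1,3,2)
P² = 72/5
sum k=0..0:
  [0] +1/6 = 1/6
S = 1/6
C² = P²·S² = 2/5 ; C = +0.632456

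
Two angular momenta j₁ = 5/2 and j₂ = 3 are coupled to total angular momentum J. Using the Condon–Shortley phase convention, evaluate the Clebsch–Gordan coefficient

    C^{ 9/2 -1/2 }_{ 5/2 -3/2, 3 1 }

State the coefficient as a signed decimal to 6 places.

j₁+j₂−J=1  J+j₁−j₂=4  J−j₁+j₂=5  j₁+j₂+J+1=11
(j₁±m₁, j₂±m₂, J±M) = (1,4,4,2,4,5)
P² = 184320/77
sum k=0..1:
  [0] +1/576 = 1/576
  [1] −1/72 = -1/72
S = -7/576
C² = P²·S² = 35/99 ; C = -0.594588

-0.594588  (= −√(35/99))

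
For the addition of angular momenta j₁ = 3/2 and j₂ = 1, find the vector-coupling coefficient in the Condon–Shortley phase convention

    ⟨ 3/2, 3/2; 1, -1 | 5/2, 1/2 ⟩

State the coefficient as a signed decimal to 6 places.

√[6·0!3!2!/6! · 3!0!0!2!3!2!] = √(72/5)
  +(−1)^0/∏(0,0,0,0,3,2)! = 1/12  (running 1/12)
⟨..|..⟩ = √(72/5)·(1/12) = +0.316228

+0.316228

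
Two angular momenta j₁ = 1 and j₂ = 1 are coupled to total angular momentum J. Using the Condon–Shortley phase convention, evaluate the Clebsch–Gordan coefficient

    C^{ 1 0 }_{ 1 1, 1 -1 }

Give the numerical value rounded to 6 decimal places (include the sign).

+√(1/2) = +0.707107

triangle: 1!·1!·1!/4! = 1/24
(j±m)!: 2!·0!·0!·2!·1!·1! = 4
prefactor² = (2J+1)·Δ·N² = 1/2
  k=0: +1/(0!·1!·0!·0!·1!·1!) = 1
Σ = 1  ⇒  CG² = 1/2·1² = 1/2
CG = +√(1/2) = +0.707107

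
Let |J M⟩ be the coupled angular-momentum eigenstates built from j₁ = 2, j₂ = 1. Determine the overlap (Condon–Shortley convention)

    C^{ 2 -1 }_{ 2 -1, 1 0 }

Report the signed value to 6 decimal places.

-0.408248

triangle: 1!·3!·1!/6! = 6/720
(j±m)!: 1!·3!·1!·1!·1!·3! = 36
prefactor² = (2J+1)·Δ·N² = 3/2
  k=0: +1/(0!·1!·3!·1!·0!·0!) = 1/6
  k=1: −1/(1!·0!·2!·0!·1!·1!) = -1/2
Σ = -1/3  ⇒  CG² = 3/2·(-1/3)² = 1/6
CG = −√(1/6) = -0.408248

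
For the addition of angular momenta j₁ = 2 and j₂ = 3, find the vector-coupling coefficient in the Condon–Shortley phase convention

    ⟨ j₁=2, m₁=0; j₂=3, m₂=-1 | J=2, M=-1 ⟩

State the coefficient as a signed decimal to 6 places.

−√(1/7) ≈ -0.377964

√[5·3!1!3!/8! · 2!2!2!4!1!3!] = √(36/7)
  +(−1)^1/∏(1,2,1,1,0,2)! = -1/4  (running -1/4)
  +(−1)^2/∏(2,1,0,0,1,3)! = 1/12  (running -1/6)
⟨..|..⟩ = √(36/7)·(-1/6) = -0.377964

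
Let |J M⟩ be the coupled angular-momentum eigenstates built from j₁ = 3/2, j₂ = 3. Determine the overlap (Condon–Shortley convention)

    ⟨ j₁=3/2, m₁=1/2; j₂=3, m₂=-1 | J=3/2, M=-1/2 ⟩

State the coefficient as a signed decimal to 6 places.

triangle: 3!·0!·3!/7! = 36/5040
(j±m)!: 2!·1!·2!·4!·1!·2! = 192
prefactor² = (2J+1)·Δ·N² = 192/35
  k=1: −1/(1!·2!·0!·1!·0!·2!) = -1/4
Σ = -1/4  ⇒  CG² = 192/35·(-1/4)² = 12/35
CG = −√(12/35) = -0.585540

-0.585540  (= −√(12/35))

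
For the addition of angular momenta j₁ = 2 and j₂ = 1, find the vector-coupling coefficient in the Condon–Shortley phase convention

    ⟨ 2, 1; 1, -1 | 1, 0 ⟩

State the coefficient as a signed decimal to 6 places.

triangle: 2!×2!×0!/5! = 4/120
(j±m)!: 3!×1!×0!×2!×1!×1! = 12
prefactor² = (2J+1)×Δ×N² = 6/5
  k=0: +1/(0!×2!×1!×0!×1!×0!) = 1/2
Σ = 1/2  ⇒  CG² = 6/5×1/2² = 3/10
CG = +√(3/10) = +0.547723

+√(3/10) = +0.547723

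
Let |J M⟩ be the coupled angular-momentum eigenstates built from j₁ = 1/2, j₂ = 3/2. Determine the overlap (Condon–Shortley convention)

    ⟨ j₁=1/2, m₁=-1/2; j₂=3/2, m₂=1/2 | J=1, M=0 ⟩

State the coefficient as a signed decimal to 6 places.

-0.707107  (= −√(1/2))

triangle: 1!·0!·2!/4! = 2/24
(j±m)!: 0!·1!·2!·1!·1!·1! = 2
prefactor² = (2J+1)·Δ·N² = 1/2
  k=1: −1/(1!·0!·0!·1!·0!·1!) = -1
Σ = -1  ⇒  CG² = 1/2·(-1)² = 1/2
CG = −√(1/2) = -0.707107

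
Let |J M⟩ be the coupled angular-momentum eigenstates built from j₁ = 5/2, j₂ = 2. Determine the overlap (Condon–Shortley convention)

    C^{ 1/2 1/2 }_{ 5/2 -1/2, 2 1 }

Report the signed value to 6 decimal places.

-0.365148  (= −√(2/15))

triangle: 4!*1!*0!/6! = 24/720
(j±m)!: 2!*3!*3!*1!*1!*0! = 72
prefactor² = (2J+1)*Δ*N² = 24/5
  k=3: −1/(3!*1!*0!*0!*1!*0!) = -1/6
Σ = -1/6  ⇒  CG² = 24/5*(-1/6)² = 2/15
CG = −√(2/15) = -0.365148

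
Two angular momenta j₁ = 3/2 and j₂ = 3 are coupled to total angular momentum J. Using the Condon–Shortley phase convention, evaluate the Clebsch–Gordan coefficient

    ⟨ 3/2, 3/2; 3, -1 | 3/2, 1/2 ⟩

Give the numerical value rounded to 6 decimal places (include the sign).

+0.338062

triangle: 3!*0!*3!/7! = 36/5040
(j±m)!: 3!*0!*2!*4!*2!*1! = 576
prefactor² = (2J+1)*Δ*N² = 576/35
  k=0: +1/(0!*3!*0!*2!*0!*1!) = 1/12
Σ = 1/12  ⇒  CG² = 576/35*1/12² = 4/35
CG = +√(4/35) = +0.338062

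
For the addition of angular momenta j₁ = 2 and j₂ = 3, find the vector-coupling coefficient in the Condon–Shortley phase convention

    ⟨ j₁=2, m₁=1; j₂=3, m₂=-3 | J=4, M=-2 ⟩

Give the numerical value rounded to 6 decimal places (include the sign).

+0.439155  (= +√(27/140))

j₁+j₂−J=1  J+j₁−j₂=3  J−j₁+j₂=5  j₁+j₂+J+1=10
(j₁±m₁, j₂±m₂, J±M) = (3,1,0,6,2,6)
P² = 77760/7
sum k=0..0:
  [0] +1/240 = 1/240
S = 1/240
C² = P²·S² = 27/140 ; C = +0.439155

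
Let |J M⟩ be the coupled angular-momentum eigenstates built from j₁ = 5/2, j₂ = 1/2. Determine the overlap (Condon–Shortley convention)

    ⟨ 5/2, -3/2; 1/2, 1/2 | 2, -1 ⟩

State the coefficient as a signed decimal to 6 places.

triangle: 1!*4!*0!/6! = 24/720
(j±m)!: 1!*4!*1!*0!*1!*3! = 144
prefactor² = (2J+1)*Δ*N² = 24
  k=1: −1/(1!*0!*3!*0!*1!*0!) = -1/6
Σ = -1/6  ⇒  CG² = 24*(-1/6)² = 2/3
CG = −√(2/3) = -0.816497

−√(2/3) = -0.816497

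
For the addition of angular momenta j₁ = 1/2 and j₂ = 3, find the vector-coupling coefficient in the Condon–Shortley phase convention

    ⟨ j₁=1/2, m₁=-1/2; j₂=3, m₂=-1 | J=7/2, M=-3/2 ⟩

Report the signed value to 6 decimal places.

j₁+j₂−J=0  J+j₁−j₂=1  J−j₁+j₂=6  j₁+j₂+J+1=8
(j₁±m₁, j₂±m₂, J±M) = (0,1,2,4,2,5)
P² = 11520/7
sum k=0..0:
  [0] +1/48 = 1/48
S = 1/48
C² = P²·S² = 5/7 ; C = +0.845154

+√(5/7) = +0.845154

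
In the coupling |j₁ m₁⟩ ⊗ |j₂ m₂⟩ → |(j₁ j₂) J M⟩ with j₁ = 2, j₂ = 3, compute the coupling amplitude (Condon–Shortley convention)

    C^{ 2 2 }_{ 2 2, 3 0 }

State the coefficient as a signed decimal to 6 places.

+0.267261

j₁+j₂−J=3  J+j₁−j₂=1  J−j₁+j₂=3  j₁+j₂+J+1=8
(j₁±m₁, j₂±m₂, J±M) = (4,0,3,3,4,0)
P² = 648/7
sum k=0..0:
  [0] +1/36 = 1/36
S = 1/36
C² = P²·S² = 1/14 ; C = +0.267261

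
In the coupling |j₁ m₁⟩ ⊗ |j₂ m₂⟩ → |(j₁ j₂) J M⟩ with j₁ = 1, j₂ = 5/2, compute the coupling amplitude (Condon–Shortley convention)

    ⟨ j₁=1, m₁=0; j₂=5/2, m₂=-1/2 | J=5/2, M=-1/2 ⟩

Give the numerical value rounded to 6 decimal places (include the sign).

+0.169031  (= +√(1/35))

triangle: 1!·1!·4!/7! = 24/5040
(j±m)!: 1!·1!·2!·3!·2!·3! = 144
prefactor² = (2J+1)·Δ·N² = 144/35
  k=0: +1/(0!·1!·1!·2!·0!·2!) = 1/4
  k=1: −1/(1!·0!·0!·1!·1!·3!) = -1/6
Σ = 1/12  ⇒  CG² = 144/35·1/12² = 1/35
CG = +√(1/35) = +0.169031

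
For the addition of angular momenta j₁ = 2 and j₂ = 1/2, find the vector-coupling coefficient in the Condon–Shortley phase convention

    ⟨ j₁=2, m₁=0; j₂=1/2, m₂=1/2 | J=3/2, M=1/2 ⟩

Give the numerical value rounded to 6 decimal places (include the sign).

−√(2/5) ≈ -0.632456

j₁+j₂−J=1  J+j₁−j₂=3  J−j₁+j₂=0  j₁+j₂+J+1=5
(j₁±m₁, j₂±m₂, J±M) = (2,2,1,0,2,1)
P² = 8/5
sum k=1..1:
  [1] −1/2 = -1/2
S = -1/2
C² = P²·S² = 2/5 ; C = -0.632456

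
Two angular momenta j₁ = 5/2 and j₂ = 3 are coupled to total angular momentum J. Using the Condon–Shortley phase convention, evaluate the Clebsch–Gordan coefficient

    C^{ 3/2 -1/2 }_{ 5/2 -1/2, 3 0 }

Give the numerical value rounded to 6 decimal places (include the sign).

j₁+j₂−J=4  J+j₁−j₂=1  J−j₁+j₂=2  j₁+j₂+J+1=8
(j₁±m₁, j₂±m₂, J±M) = (2,3,3,3,1,2)
P² = 144/35
sum k=2..3:
  [2] +1/4 = 1/4
  [3] −1/12 = -1/12
S = 1/6
C² = P²·S² = 4/35 ; C = +0.338062

+√(4/35) = +0.338062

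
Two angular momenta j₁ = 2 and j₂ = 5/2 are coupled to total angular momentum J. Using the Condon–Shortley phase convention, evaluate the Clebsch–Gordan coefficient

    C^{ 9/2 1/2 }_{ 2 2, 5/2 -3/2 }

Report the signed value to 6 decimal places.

+√(5/126) ≈ +0.199205

√[10·0!4!5!/10! · 4!0!1!4!5!4!] = √(92160/7)
  +(−1)^0/∏(0,0,0,1,4,4)! = 1/576  (running 1/576)
⟨..|..⟩ = √(92160/7)·(1/576) = +0.199205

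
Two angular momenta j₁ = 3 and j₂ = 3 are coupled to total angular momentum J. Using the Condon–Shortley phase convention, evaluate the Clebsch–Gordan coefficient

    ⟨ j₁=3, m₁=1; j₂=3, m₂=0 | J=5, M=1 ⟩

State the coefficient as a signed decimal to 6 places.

+√(5/42) ≈ +0.345033

triangle: 1!×5!×5!/12! = 14400/479001600
(j±m)!: 4!×2!×3!×3!×6!×4! = 29859840
prefactor² = (2J+1)×Δ×N² = 69120/7
  k=0: +1/(0!×1!×2!×3!×3!×2!) = 1/144
  k=1: −1/(1!×0!×1!×2!×4!×3!) = -1/288
Σ = 1/288  ⇒  CG² = 69120/7×1/288² = 5/42
CG = +√(5/42) = +0.345033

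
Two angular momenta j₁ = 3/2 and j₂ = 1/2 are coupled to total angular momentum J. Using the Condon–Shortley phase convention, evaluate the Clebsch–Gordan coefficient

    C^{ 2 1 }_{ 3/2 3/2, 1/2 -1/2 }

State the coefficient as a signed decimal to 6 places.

+0.500000  (= +√(1/4))

triangle: 0!×3!×1!/5! = 6/120
(j±m)!: 3!×0!×0!×1!×3!×1! = 36
prefactor² = (2J+1)×Δ×N² = 9
  k=0: +1/(0!×0!×0!×0!×3!×1!) = 1/6
Σ = 1/6  ⇒  CG² = 9×1/6² = 1/4
CG = +√(1/4) = +0.500000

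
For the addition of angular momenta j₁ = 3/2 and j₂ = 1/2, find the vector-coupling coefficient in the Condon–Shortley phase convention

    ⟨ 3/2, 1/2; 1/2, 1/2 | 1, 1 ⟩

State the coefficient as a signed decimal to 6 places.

j₁+j₂−J=1  J+j₁−j₂=2  J−j₁+j₂=0  j₁+j₂+J+1=4
(j₁±m₁, j₂±m₂, J±M) = (2,1,1,0,2,0)
P² = 1
sum k=1..1:
  [1] −1/2 = -1/2
S = -1/2
C² = P²·S² = 1/4 ; C = -0.500000

-0.500000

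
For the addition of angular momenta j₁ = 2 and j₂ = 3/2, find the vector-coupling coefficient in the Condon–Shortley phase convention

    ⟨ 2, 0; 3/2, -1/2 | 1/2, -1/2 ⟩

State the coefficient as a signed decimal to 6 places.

triangle: 3!·1!·0!/5! = 6/120
(j±m)!: 2!·2!·1!·2!·0!·1! = 8
prefactor² = (2J+1)·Δ·N² = 4/5
  k=1: −1/(1!·2!·1!·0!·0!·0!) = -1/2
Σ = -1/2  ⇒  CG² = 4/5·(-1/2)² = 1/5
CG = −√(1/5) = -0.447214

−√(1/5) = -0.447214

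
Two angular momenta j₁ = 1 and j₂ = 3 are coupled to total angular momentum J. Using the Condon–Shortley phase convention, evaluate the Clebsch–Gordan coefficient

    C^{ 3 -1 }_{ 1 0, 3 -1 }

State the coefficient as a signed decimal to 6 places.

+√(1/12) = +0.288675

triangle: 1!·1!·5!/8! = 120/40320
(j±m)!: 1!·1!·2!·4!·2!·4! = 2304
prefactor² = (2J+1)·Δ·N² = 48
  k=0: +1/(0!·1!·1!·2!·0!·3!) = 1/12
  k=1: −1/(1!·0!·0!·1!·1!·4!) = -1/24
Σ = 1/24  ⇒  CG² = 48·1/24² = 1/12
CG = +√(1/12) = +0.288675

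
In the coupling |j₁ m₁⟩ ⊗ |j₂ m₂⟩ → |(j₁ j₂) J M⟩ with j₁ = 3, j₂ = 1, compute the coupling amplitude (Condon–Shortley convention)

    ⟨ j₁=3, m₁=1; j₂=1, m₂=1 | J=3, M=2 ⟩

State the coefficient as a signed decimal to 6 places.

-0.645497  (= −√(5/12))

√[7·1!5!1!/8! · 4!2!2!0!5!1!] = √(240)
  +(−1)^1/∏(1,0,1,1,4,0)! = -1/24  (running -1/24)
⟨..|..⟩ = √(240)·(-1/24) = -0.645497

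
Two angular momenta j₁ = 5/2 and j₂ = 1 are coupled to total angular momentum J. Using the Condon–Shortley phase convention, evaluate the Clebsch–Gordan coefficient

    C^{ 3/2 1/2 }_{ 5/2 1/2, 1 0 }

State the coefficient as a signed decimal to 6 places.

-0.632456  (= −√(2/5))

√[4·2!3!0!/6! · 3!2!1!1!2!1!] = √(8/5)
  +(−1)^1/∏(1,1,1,0,2,0)! = -1/2  (running -1/2)
⟨..|..⟩ = √(8/5)·(-1/2) = -0.632456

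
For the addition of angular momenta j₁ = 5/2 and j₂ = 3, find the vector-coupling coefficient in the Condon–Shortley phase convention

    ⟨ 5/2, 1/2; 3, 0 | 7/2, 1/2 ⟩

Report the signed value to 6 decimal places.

−√(4/21) = -0.436436

√[8·2!3!4!/10! · 3!2!3!3!4!3!] = √(6912/175)
  +(−1)^0/∏(0,2,2,3,1,1)! = 1/24  (running 1/24)
  +(−1)^1/∏(1,1,1,2,2,2)! = -1/8  (running -1/12)
  +(−1)^2/∏(2,0,0,1,3,3)! = 1/72  (running -5/72)
⟨..|..⟩ = √(6912/175)·(-5/72) = -0.436436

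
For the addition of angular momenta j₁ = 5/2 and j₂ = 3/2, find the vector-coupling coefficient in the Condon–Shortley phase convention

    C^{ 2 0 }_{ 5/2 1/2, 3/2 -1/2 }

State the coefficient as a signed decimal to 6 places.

triangle: 2!*3!*1!/7! = 12/5040
(j±m)!: 3!*2!*1!*2!*2!*2! = 96
prefactor² = (2J+1)*Δ*N² = 8/7
  k=0: +1/(0!*2!*2!*1!*1!*0!) = 1/4
  k=1: −1/(1!*1!*1!*0!*2!*1!) = -1/2
Σ = -1/4  ⇒  CG² = 8/7*(-1/4)² = 1/14
CG = −√(1/14) = -0.267261

-0.267261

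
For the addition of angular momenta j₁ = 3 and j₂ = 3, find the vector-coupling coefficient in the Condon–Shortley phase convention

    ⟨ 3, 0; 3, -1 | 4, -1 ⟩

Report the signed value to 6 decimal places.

-0.312094

j₁+j₂−J=2  J+j₁−j₂=4  J−j₁+j₂=4  j₁+j₂+J+1=11
(j₁±m₁, j₂±m₂, J±M) = (3,3,2,4,3,5)
P² = 124416/385
sum k=0..2:
  [0] +1/48 = 1/48
  [1] −1/24 = -1/24
  [2] +1/288 = 1/288
S = -5/288
C² = P²·S² = 15/154 ; C = -0.312094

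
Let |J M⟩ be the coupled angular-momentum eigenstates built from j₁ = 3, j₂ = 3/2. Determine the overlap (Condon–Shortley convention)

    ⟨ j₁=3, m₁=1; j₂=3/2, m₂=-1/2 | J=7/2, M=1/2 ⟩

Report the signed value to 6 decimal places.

+√(2/7) ≈ +0.534522

√[8·1!5!2!/9! · 4!2!1!2!4!3!] = √(512/7)
  +(−1)^0/∏(0,1,2,1,3,1)! = 1/12  (running 1/12)
  +(−1)^1/∏(1,0,1,0,4,2)! = -1/48  (running 1/16)
⟨..|..⟩ = √(512/7)·(1/16) = +0.534522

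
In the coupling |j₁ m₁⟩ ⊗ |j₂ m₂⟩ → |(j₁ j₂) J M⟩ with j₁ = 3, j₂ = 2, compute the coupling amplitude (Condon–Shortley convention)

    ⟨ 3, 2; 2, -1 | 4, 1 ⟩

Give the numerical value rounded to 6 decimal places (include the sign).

+√(7/20) = +0.591608

√[9·1!5!3!/10! · 5!1!1!3!5!3!] = √(6480/7)
  +(−1)^0/∏(0,1,1,1,4,2)! = 1/48  (running 1/48)
  +(−1)^1/∏(1,0,0,0,5,3)! = -1/720  (running 7/360)
⟨..|..⟩ = √(6480/7)·(7/360) = +0.591608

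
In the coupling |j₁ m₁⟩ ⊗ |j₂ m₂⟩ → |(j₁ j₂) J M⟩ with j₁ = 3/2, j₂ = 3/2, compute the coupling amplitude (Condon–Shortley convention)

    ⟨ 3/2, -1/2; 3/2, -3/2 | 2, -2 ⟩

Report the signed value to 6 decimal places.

√[5·1!2!2!/6! · 1!2!0!3!0!4!] = √(8)
  +(−1)^0/∏(0,1,2,0,0,2)! = 1/4  (running 1/4)
⟨..|..⟩ = √(8)·(1/4) = +0.707107

+0.707107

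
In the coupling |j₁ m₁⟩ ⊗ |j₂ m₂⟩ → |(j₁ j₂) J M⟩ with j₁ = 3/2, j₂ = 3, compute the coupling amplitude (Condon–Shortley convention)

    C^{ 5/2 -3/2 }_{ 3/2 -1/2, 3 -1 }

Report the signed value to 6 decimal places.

−√(7/20) = -0.591608

√[6·2!1!4!/8! · 1!2!2!4!1!4!] = √(576/35)
  +(−1)^1/∏(1,1,1,1,0,3)! = -1/6  (running -1/6)
  +(−1)^2/∏(2,0,0,0,1,4)! = 1/48  (running -7/48)
⟨..|..⟩ = √(576/35)·(-7/48) = -0.591608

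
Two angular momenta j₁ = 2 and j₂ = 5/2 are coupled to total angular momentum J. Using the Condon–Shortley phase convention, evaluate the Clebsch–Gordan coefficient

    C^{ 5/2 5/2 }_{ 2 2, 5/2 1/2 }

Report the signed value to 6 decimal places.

√[6·2!2!3!/8! · 4!0!3!2!5!0!] = √(864/7)
  +(−1)^0/∏(0,2,0,3,2,0)! = 1/24  (running 1/24)
⟨..|..⟩ = √(864/7)·(1/24) = +0.462910

+√(3/14) ≈ +0.462910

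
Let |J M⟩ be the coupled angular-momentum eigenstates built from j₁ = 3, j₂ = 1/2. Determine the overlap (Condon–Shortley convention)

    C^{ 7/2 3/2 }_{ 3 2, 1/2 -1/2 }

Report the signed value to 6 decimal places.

j₁+j₂−J=0  J+j₁−j₂=6  J−j₁+j₂=1  j₁+j₂+J+1=8
(j₁±m₁, j₂±m₂, J±M) = (5,1,0,1,5,2)
P² = 28800/7
sum k=0..0:
  [0] +1/120 = 1/120
S = 1/120
C² = P²·S² = 2/7 ; C = +0.534522

+0.534522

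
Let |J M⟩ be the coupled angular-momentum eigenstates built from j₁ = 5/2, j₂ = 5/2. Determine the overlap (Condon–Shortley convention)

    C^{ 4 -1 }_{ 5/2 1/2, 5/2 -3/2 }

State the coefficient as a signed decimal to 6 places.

√[9·1!4!4!/10! · 3!2!1!4!3!5!] = √(10368/35)
  +(−1)^0/∏(0,1,2,1,2,3)! = 1/24  (running 1/24)
  +(−1)^1/∏(1,0,1,0,3,4)! = -1/144  (running 5/144)
⟨..|..⟩ = √(10368/35)·(5/144) = +0.597614

+0.597614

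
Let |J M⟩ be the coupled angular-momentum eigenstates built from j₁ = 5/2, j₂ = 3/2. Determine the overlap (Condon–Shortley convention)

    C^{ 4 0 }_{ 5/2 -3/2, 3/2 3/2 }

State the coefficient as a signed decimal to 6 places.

+0.267261

triangle: 0!×5!×3!/9! = 720/362880
(j±m)!: 1!×4!×3!×0!×4!×4! = 82944
prefactor² = (2J+1)×Δ×N² = 10368/7
  k=0: +1/(0!×0!×4!×3!×1!×0!) = 1/144
Σ = 1/144  ⇒  CG² = 10368/7×1/144² = 1/14
CG = +√(1/14) = +0.267261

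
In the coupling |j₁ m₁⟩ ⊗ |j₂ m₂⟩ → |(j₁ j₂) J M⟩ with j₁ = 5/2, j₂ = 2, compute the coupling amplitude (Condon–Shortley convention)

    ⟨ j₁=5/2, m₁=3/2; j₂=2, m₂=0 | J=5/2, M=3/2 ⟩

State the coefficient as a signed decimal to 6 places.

−√(1/70) = -0.119523

j₁+j₂−J=2  J+j₁−j₂=3  J−j₁+j₂=2  j₁+j₂+J+1=8
(j₁±m₁, j₂±m₂, J±M) = (4,1,2,2,4,1)
P² = 288/35
sum k=0..1:
  [0] +1/8 = 1/8
  [1] −1/6 = -1/6
S = -1/24
C² = P²·S² = 1/70 ; C = -0.119523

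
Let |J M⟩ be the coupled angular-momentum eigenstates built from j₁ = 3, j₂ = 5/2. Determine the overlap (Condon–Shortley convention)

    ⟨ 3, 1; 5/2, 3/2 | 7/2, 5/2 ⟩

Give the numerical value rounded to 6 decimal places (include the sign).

-0.398410

√[8·2!4!3!/10! · 4!2!4!1!6!1!] = √(18432/35)
  +(−1)^1/∏(1,1,1,3,3,0)! = -1/36  (running -1/36)
  +(−1)^2/∏(2,0,0,2,4,1)! = 1/96  (running -5/288)
⟨..|..⟩ = √(18432/35)·(-5/288) = -0.398410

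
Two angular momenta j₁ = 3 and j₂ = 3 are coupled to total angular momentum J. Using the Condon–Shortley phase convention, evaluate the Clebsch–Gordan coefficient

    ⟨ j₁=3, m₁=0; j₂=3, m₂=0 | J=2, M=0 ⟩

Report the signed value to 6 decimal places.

+√(4/21) ≈ +0.436436

√[5·4!2!2!/9! · 3!3!3!3!2!2!] = √(48/7)
  +(−1)^1/∏(1,3,2,2,0,0)! = -1/24  (running -1/24)
  +(−1)^2/∏(2,2,1,1,1,1)! = 1/4  (running 5/24)
  +(−1)^3/∏(3,1,0,0,2,2)! = -1/24  (running 1/6)
⟨..|..⟩ = √(48/7)·(1/6) = +0.436436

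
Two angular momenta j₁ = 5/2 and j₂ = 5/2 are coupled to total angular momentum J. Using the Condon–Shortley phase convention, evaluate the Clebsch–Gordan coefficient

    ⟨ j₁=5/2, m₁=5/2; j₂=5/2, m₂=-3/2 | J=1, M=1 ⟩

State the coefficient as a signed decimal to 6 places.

j₁+j₂−J=4  J+j₁−j₂=1  J−j₁+j₂=1  j₁+j₂+J+1=7
(j₁±m₁, j₂±m₂, J±M) = (5,0,1,4,2,0)
P² = 576/7
sum k=0..0:
  [0] +1/24 = 1/24
S = 1/24
C² = P²·S² = 1/7 ; C = +0.377964

+√(1/7) ≈ +0.377964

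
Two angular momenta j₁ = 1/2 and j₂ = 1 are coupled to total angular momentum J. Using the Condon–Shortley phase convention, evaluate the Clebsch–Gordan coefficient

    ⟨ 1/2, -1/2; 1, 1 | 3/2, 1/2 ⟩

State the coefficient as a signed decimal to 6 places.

+√(1/3) = +0.577350

j₁+j₂−J=0  J+j₁−j₂=1  J−j₁+j₂=2  j₁+j₂+J+1=4
(j₁±m₁, j₂±m₂, J±M) = (0,1,2,0,2,1)
P² = 4/3
sum k=0..0:
  [0] +1/2 = 1/2
S = 1/2
C² = P²·S² = 1/3 ; C = +0.577350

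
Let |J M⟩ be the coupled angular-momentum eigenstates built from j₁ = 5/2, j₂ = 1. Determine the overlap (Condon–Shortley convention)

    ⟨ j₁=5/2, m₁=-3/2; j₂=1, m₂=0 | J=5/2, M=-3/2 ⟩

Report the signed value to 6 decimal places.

triangle: 1!*4!*1!/7! = 24/5040
(j±m)!: 1!*4!*1!*1!*1!*4! = 576
prefactor² = (2J+1)*Δ*N² = 576/35
  k=0: +1/(0!*1!*4!*1!*0!*0!) = 1/24
  k=1: −1/(1!*0!*3!*0!*1!*1!) = -1/6
Σ = -1/8  ⇒  CG² = 576/35*(-1/8)² = 9/35
CG = −√(9/35) = -0.507093

−√(9/35) = -0.507093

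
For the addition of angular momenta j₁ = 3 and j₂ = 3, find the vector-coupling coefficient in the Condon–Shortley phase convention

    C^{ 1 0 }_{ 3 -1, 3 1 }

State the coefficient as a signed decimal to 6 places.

j₁+j₂−J=5  J+j₁−j₂=1  J−j₁+j₂=1  j₁+j₂+J+1=8
(j₁±m₁, j₂±m₂, J±M) = (2,4,4,2,1,1)
P² = 144/7
sum k=3..4:
  [3] −1/12 = -1/12
  [4] +1/24 = 1/24
S = -1/24
C² = P²·S² = 1/28 ; C = -0.188982

-0.188982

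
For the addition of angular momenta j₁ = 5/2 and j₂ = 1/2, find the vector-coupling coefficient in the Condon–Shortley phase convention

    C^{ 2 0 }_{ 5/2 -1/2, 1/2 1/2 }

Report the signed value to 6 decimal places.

-0.707107  (= −√(1/2))

√[5·1!4!0!/6! · 2!3!1!0!2!2!] = √(8)
  +(−1)^1/∏(1,0,2,0,2,0)! = -1/4  (running -1/4)
⟨..|..⟩ = √(8)·(-1/4) = -0.707107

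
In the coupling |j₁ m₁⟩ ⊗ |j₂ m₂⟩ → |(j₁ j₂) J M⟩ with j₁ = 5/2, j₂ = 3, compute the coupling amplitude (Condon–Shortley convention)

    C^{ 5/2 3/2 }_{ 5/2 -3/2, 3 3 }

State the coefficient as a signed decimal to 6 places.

−√(8/21) = -0.617213

triangle: 3!×2!×3!/9! = 72/362880
(j±m)!: 1!×4!×6!×0!×4!×1! = 414720
prefactor² = (2J+1)×Δ×N² = 3456/7
  k=3: −1/(3!×0!×1!×3!×1!×0!) = -1/36
Σ = -1/36  ⇒  CG² = 3456/7×(-1/36)² = 8/21
CG = −√(8/21) = -0.617213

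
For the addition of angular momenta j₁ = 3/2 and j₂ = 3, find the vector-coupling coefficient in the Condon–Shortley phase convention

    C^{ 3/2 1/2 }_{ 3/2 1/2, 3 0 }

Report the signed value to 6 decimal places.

√[4·3!0!3!/7! · 2!1!3!3!2!1!] = √(144/35)
  +(−1)^1/∏(1,2,0,2,0,1)! = -1/4  (running -1/4)
⟨..|..⟩ = √(144/35)·(-1/4) = -0.507093

-0.507093  (= −√(9/35))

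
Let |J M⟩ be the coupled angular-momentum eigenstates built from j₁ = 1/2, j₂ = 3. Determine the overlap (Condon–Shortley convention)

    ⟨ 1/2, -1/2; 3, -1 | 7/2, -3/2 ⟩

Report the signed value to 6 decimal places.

triangle: 0!·1!·6!/8! = 720/40320
(j±m)!: 0!·1!·2!·4!·2!·5! = 11520
prefactor² = (2J+1)·Δ·N² = 11520/7
  k=0: +1/(0!·0!·1!·2!·0!·4!) = 1/48
Σ = 1/48  ⇒  CG² = 11520/7·1/48² = 5/7
CG = +√(5/7) = +0.845154

+0.845154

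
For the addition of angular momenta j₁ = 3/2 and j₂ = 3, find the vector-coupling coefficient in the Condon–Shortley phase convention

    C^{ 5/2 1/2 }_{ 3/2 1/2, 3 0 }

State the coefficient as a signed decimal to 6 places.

-0.414039  (= −√(6/35))

triangle: 2!×1!×4!/8! = 48/40320
(j±m)!: 2!×1!×3!×3!×3!×2! = 864
prefactor² = (2J+1)×Δ×N² = 216/35
  k=0: +1/(0!×2!×1!×3!×0!×1!) = 1/12
  k=1: −1/(1!×1!×0!×2!×1!×2!) = -1/4
Σ = -1/6  ⇒  CG² = 216/35×(-1/6)² = 6/35
CG = −√(6/35) = -0.414039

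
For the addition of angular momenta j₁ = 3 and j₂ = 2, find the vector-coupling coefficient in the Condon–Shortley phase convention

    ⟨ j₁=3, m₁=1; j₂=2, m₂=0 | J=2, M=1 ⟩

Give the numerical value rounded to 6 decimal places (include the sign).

j₁+j₂−J=3  J+j₁−j₂=3  J−j₁+j₂=1  j₁+j₂+J+1=8
(j₁±m₁, j₂±m₂, J±M) = (4,2,2,2,3,1)
P² = 36/7
sum k=1..2:
  [1] −1/4 = -1/4
  [2] +1/12 = 1/12
S = -1/6
C² = P²·S² = 1/7 ; C = -0.377964

-0.377964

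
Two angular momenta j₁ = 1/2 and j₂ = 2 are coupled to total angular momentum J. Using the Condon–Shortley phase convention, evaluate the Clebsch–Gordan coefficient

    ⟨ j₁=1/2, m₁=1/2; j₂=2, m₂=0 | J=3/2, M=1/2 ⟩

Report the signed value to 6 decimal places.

√[4·1!0!3!/5! · 1!0!2!2!2!1!] = √(8/5)
  +(−1)^0/∏(0,1,0,2,0,1)! = 1/2  (running 1/2)
⟨..|..⟩ = √(8/5)·(1/2) = +0.632456

+√(2/5) = +0.632456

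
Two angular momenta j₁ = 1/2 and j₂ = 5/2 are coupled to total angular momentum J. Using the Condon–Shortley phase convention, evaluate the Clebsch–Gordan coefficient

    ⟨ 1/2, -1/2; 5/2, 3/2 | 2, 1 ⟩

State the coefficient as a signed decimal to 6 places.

triangle: 1!·0!·4!/6! = 24/720
(j±m)!: 0!·1!·4!·1!·3!·1! = 144
prefactor² = (2J+1)·Δ·N² = 24
  k=1: −1/(1!·0!·0!·3!·0!·1!) = -1/6
Σ = -1/6  ⇒  CG² = 24·(-1/6)² = 2/3
CG = −√(2/3) = -0.816497

-0.816497  (= −√(2/3))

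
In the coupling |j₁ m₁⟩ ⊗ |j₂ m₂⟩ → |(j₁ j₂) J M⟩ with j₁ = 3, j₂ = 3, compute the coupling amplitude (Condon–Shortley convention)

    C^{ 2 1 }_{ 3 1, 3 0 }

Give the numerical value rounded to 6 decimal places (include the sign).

j₁+j₂−J=4  J+j₁−j₂=2  J−j₁+j₂=2  j₁+j₂+J+1=9
(j₁±m₁, j₂±m₂, J±M) = (4,2,3,3,3,1)
P² = 96/7
sum k=1..2:
  [1] −1/12 = -1/12
  [2] +1/8 = 1/8
S = 1/24
C² = P²·S² = 1/42 ; C = +0.154303

+√(1/42) = +0.154303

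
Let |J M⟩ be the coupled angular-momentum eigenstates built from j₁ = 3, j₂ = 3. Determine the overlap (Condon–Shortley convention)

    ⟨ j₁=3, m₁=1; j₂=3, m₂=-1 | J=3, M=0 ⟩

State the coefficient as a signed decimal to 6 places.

-0.408248  (= −√(1/6))

triangle: 3!·3!·3!/10! = 216/3628800
(j±m)!: 4!·2!·2!·4!·3!·3! = 82944
prefactor² = (2J+1)·Δ·N² = 864/25
  k=0: +1/(0!·3!·2!·2!·1!·1!) = 1/24
  k=1: −1/(1!·2!·1!·1!·2!·2!) = -1/8
  k=2: +1/(2!·1!·0!·0!·3!·3!) = 1/72
Σ = -5/72  ⇒  CG² = 864/25·(-5/72)² = 1/6
CG = −√(1/6) = -0.408248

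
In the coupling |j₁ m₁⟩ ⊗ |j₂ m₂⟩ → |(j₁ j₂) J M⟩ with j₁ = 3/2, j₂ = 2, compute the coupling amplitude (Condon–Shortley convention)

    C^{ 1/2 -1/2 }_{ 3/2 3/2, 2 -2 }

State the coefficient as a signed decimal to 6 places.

+√(2/5) = +0.632456

j₁+j₂−J=3  J+j₁−j₂=0  J−j₁+j₂=1  j₁+j₂+J+1=5
(j₁±m₁, j₂±m₂, J±M) = (3,0,0,4,0,1)
P² = 72/5
sum k=0..0:
  [0] +1/6 = 1/6
S = 1/6
C² = P²·S² = 2/5 ; C = +0.632456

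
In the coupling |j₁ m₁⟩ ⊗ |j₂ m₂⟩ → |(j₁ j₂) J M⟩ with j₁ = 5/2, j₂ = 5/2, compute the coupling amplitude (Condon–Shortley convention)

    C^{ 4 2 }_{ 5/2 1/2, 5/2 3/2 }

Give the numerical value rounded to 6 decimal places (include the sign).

√[9·1!4!4!/10! · 3!2!4!1!6!2!] = √(20736/35)
  +(−1)^0/∏(0,1,2,4,2,0)! = 1/96  (running 1/96)
  +(−1)^1/∏(1,0,1,3,3,1)! = -1/36  (running -5/288)
⟨..|..⟩ = √(20736/35)·(-5/288) = -0.422577

-0.422577  (= −√(5/28))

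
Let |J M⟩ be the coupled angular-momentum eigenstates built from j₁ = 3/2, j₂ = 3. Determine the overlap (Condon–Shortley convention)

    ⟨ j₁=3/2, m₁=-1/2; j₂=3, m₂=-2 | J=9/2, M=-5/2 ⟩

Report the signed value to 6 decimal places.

+√(1/2) = +0.707107

triangle: 0!·3!·6!/10! = 4320/3628800
(j±m)!: 1!·2!·1!·5!·2!·7! = 2419200
prefactor² = (2J+1)·Δ·N² = 28800
  k=0: +1/(0!·0!·2!·1!·1!·5!) = 1/240
Σ = 1/240  ⇒  CG² = 28800·1/240² = 1/2
CG = +√(1/2) = +0.707107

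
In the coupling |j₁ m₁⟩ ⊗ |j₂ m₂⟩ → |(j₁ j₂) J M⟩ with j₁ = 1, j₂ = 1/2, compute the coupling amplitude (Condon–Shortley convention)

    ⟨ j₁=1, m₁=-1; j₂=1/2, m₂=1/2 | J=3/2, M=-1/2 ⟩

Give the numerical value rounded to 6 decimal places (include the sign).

+0.577350  (= +√(1/3))

j₁+j₂−J=0  J+j₁−j₂=2  J−j₁+j₂=1  j₁+j₂+J+1=4
(j₁±m₁, j₂±m₂, J±M) = (0,2,1,0,1,2)
P² = 4/3
sum k=0..0:
  [0] +1/2 = 1/2
S = 1/2
C² = P²·S² = 1/3 ; C = +0.577350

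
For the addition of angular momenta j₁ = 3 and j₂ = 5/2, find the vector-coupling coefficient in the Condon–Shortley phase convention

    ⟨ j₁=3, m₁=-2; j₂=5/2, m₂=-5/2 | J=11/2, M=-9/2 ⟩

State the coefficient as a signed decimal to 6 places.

+0.738549  (= +√(6/11))

triangle: 0!*6!*5!/12! = 86400/479001600
(j±m)!: 1!*5!*0!*5!*1!*10! = 52254720000
prefactor² = (2J+1)*Δ*N² = 1244160000/11
  k=0: +1/(0!*0!*5!*0!*1!*5!) = 1/14400
Σ = 1/14400  ⇒  CG² = 1244160000/11*1/14400² = 6/11
CG = +√(6/11) = +0.738549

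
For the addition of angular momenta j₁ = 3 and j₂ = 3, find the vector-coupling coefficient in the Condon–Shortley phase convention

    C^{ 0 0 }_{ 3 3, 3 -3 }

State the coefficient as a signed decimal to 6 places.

+0.377964

triangle: 6!×0!×0!/7! = 720/5040
(j±m)!: 6!×0!×0!×6!×0!×0! = 518400
prefactor² = (2J+1)×Δ×N² = 518400/7
  k=0: +1/(0!×6!×0!×0!×0!×0!) = 1/720
Σ = 1/720  ⇒  CG² = 518400/7×1/720² = 1/7
CG = +√(1/7) = +0.377964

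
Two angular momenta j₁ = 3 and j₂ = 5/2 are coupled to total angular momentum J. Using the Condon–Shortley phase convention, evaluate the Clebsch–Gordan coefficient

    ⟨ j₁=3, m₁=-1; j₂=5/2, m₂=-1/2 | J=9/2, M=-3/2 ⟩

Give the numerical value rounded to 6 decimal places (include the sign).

−√(5/231) ≈ -0.147122

√[10·1!5!4!/11! · 2!4!2!3!3!6!] = √(138240/77)
  +(−1)^0/∏(0,1,4,2,1,2)! = 1/96  (running 1/96)
  +(−1)^1/∏(1,0,3,1,2,3)! = -1/72  (running -1/288)
⟨..|..⟩ = √(138240/77)·(-1/288) = -0.147122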